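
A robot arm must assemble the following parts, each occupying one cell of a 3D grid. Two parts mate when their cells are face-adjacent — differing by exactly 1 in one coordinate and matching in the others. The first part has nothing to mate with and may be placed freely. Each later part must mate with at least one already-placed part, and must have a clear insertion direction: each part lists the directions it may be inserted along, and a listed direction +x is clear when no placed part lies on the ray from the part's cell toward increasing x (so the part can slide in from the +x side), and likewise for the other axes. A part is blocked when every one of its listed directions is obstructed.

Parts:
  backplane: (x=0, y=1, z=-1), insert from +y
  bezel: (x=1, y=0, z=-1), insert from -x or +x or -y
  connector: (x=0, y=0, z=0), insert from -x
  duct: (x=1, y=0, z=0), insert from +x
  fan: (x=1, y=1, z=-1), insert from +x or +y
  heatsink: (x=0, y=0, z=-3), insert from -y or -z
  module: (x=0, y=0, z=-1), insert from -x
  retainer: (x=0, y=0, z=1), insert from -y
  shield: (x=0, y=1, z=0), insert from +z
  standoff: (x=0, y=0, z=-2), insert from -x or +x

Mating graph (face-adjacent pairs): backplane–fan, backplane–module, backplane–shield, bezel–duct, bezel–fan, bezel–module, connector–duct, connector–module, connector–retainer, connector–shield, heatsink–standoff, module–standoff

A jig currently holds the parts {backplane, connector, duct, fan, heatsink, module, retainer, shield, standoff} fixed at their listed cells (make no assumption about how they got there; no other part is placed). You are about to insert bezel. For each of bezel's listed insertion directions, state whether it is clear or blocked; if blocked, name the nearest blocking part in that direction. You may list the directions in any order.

+x: clear; -x: blocked by module; -y: clear

-x: nearest on ray is module@(0, 0, -1) ⇒ blocked
+x: ray from bezel(1, 0, -1) has no placed part ⇒ clear
-y: ray from bezel(1, 0, -1) has no placed part ⇒ clear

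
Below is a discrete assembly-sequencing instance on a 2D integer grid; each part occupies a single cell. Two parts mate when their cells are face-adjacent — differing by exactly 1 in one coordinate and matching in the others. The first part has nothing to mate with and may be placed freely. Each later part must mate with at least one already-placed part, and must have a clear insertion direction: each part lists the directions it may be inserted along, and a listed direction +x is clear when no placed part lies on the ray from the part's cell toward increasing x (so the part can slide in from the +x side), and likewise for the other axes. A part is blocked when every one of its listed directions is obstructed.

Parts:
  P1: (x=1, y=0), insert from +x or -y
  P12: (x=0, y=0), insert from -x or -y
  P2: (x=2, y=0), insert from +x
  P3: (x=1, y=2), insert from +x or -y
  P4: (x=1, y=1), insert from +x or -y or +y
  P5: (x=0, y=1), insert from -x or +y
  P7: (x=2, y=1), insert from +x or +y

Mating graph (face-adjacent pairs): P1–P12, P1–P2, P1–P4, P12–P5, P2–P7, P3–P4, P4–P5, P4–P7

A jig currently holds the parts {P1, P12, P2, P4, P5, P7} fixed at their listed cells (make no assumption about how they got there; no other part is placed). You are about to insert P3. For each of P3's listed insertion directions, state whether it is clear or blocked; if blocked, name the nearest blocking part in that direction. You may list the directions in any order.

+x: clear; -y: blocked by P4

+x: ray from P3(1, 2) has no placed part ⇒ clear
-y: nearest on ray is P4@(1, 1) ⇒ blocked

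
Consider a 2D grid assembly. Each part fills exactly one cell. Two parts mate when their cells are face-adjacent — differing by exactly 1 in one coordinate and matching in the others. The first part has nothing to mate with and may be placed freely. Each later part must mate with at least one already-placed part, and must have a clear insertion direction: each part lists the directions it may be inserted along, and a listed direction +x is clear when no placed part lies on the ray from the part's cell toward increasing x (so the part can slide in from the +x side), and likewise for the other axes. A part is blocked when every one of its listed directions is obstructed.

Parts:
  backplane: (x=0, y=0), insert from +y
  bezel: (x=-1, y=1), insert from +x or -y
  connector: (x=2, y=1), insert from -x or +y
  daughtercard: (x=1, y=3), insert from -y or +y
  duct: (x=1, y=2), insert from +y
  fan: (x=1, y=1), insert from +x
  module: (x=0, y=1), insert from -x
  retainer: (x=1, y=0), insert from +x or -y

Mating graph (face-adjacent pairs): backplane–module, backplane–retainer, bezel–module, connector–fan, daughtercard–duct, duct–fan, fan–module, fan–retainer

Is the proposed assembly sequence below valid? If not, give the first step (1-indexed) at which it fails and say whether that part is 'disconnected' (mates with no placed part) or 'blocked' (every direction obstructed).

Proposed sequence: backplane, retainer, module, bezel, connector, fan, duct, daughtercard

1. backplane@(0, 0) [+y clear] — {backplane}
2. retainer@(1, 0) [+x clear] — {backplane, retainer}
3. module@(0, 1) [-x clear] — {backplane, module, retainer}
4. bezel@(-1, 1) [-y clear] — {backplane, bezel, module, retainer}
5. connector@(2, 1) — no placed neighbour ⇒ disconnected

Invalid at step 5 (disconnected)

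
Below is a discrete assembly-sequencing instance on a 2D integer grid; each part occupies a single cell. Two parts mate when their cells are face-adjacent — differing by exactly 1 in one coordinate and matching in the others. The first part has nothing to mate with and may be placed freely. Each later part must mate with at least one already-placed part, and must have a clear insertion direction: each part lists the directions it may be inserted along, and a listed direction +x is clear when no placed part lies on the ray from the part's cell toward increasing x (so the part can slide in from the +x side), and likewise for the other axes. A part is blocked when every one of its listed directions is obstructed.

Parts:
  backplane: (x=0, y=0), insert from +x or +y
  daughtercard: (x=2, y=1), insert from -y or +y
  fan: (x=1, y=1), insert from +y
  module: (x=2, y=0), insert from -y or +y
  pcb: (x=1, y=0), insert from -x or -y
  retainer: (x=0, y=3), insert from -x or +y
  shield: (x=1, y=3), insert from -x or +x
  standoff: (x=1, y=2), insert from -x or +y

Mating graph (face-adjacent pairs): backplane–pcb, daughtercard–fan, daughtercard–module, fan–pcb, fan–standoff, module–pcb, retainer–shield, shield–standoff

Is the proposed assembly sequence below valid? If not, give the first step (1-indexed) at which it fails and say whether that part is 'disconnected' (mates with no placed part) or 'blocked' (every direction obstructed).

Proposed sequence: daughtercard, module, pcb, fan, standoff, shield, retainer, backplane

1. daughtercard@(2, 1) [-y clear] — {daughtercard}
2. module@(2, 0) [-y clear] — {daughtercard, module}
3. pcb@(1, 0) [-x clear] — {daughtercard, module, pcb}
4. fan@(1, 1) [+y clear] — {daughtercard, fan, module, pcb}
5. standoff@(1, 2) [-x clear] — {daughtercard, fan, module, pcb, standoff}
6. shield@(1, 3) [-x clear] — {daughtercard, fan, module, pcb, shield, standoff}
7. retainer@(0, 3) [-x clear] — {daughtercard, fan, module, pcb, retainer, shield, standoff}
8. backplane@(0, 0) — +x/+y all obstructed ⇒ blocked

Invalid at step 8 (blocked)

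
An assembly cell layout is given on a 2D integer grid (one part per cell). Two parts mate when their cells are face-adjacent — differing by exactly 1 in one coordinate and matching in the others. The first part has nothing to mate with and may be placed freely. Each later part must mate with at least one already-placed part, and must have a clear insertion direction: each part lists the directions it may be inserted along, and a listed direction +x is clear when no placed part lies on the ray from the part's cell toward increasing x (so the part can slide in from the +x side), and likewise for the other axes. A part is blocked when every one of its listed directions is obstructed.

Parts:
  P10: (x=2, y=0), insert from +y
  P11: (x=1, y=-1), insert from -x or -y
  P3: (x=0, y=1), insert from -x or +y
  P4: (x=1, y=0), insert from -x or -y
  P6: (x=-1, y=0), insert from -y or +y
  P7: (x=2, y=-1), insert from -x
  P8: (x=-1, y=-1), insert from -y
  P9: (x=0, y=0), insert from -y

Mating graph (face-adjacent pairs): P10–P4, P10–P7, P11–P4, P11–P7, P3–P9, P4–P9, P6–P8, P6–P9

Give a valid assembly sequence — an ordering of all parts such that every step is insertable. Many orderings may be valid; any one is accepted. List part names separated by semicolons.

P6; P9; P3; P4; P10; P7; P11; P8

1. P6@(-1, 0) [-y clear] — {P6}
2. P9@(0, 0) [-y clear] — {P6, P9}
3. P3@(0, 1) [-x clear] — {P3, P6, P9}
4. P4@(1, 0) [-y clear] — {P3, P4, P6, P9}
5. P10@(2, 0) [+y clear] — {P10, P3, P4, P6, P9}
6. P7@(2, -1) [-x clear] — {P10, P3, P4, P6, P7, P9}
7. P11@(1, -1) [-x clear] — {P10, P11, P3, P4, P6, P7, P9}
8. P8@(-1, -1) [-y clear] — {P10, P11, P3, P4, P6, P7, P8, P9}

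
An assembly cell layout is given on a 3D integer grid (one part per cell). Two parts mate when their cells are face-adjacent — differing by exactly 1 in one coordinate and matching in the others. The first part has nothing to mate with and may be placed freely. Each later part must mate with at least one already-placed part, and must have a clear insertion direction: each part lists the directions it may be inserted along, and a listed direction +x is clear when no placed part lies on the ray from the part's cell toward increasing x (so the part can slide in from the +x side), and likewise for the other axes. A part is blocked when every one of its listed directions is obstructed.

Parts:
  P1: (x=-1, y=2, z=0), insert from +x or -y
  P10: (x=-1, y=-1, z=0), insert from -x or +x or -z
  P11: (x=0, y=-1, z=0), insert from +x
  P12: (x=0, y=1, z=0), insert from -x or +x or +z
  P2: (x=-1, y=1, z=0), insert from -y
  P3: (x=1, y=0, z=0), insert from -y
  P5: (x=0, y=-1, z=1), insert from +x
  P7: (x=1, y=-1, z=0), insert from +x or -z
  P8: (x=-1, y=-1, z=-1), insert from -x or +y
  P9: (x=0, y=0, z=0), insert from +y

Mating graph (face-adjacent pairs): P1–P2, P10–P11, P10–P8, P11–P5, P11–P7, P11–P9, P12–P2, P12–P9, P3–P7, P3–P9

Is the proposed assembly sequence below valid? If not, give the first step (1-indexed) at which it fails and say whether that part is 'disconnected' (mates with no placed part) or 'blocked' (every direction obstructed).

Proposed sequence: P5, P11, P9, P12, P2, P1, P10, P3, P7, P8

1. P5@(0, -1, 1) [+x clear] — {P5}
2. P11@(0, -1, 0) [+x clear] — {P11, P5}
3. P9@(0, 0, 0) [+y clear] — {P11, P5, P9}
4. P12@(0, 1, 0) [-x clear] — {P11, P12, P5, P9}
5. P2@(-1, 1, 0) [-y clear] — {P11, P12, P2, P5, P9}
6. P1@(-1, 2, 0) [+x clear] — {P1, P11, P12, P2, P5, P9}
7. P10@(-1, -1, 0) [-x clear] — {P1, P10, P11, P12, P2, P5, P9}
8. P3@(1, 0, 0) [-y clear] — {P1, P10, P11, P12, P2, P3, P5, P9}
9. P7@(1, -1, 0) [+x clear] — {P1, P10, P11, P12, P2, P3, P5, P7, P9}
10. P8@(-1, -1, -1) [-x clear] — {P1, P10, P11, P12, P2, P3, P5, P7, P8, P9}

Valid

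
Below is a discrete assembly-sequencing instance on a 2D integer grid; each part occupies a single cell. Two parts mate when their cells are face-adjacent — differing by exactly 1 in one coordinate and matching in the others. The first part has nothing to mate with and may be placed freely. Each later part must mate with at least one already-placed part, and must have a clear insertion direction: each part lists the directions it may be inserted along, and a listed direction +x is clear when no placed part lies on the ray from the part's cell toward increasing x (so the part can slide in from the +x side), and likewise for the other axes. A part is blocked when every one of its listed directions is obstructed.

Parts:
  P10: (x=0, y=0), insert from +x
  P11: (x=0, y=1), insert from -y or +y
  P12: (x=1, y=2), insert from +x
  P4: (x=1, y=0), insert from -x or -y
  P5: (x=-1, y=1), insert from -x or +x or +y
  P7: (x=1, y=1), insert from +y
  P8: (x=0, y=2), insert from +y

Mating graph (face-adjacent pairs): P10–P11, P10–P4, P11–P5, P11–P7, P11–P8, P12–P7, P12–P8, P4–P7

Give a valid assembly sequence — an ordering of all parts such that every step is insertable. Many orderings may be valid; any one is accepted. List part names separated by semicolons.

1. P7@(1, 1) [+y clear] — {P7}
2. P12@(1, 2) [+x clear] — {P12, P7}
3. P8@(0, 2) [+y clear] — {P12, P7, P8}
4. P11@(0, 1) [-y clear] — {P11, P12, P7, P8}
5. P5@(-1, 1) [-x clear] — {P11, P12, P5, P7, P8}
6. P10@(0, 0) [+x clear] — {P10, P11, P12, P5, P7, P8}
7. P4@(1, 0) [-y clear] — {P10, P11, P12, P4, P5, P7, P8}

P7; P12; P8; P11; P5; P10; P4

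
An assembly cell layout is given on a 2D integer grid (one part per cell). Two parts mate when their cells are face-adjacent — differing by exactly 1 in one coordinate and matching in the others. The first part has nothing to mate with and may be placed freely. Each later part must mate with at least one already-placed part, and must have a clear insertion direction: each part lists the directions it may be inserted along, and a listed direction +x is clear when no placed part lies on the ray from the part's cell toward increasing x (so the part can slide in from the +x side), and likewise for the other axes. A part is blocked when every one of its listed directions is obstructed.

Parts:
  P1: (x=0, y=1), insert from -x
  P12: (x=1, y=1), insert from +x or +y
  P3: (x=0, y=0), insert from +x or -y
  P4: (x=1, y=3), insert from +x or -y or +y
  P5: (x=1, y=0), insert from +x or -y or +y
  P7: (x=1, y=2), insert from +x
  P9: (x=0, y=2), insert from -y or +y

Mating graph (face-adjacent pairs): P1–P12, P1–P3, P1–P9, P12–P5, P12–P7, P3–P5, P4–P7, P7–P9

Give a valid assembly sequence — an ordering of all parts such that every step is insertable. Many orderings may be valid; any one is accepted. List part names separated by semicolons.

P4; P7; P12; P5; P1; P9; P3

1. P4@(1, 3) [+x clear] — {P4}
2. P7@(1, 2) [+x clear] — {P4, P7}
3. P12@(1, 1) [+x clear] — {P12, P4, P7}
4. P5@(1, 0) [+x clear] — {P12, P4, P5, P7}
5. P1@(0, 1) [-x clear] — {P1, P12, P4, P5, P7}
6. P9@(0, 2) [+y clear] — {P1, P12, P4, P5, P7, P9}
7. P3@(0, 0) [-y clear] — {P1, P12, P3, P4, P5, P7, P9}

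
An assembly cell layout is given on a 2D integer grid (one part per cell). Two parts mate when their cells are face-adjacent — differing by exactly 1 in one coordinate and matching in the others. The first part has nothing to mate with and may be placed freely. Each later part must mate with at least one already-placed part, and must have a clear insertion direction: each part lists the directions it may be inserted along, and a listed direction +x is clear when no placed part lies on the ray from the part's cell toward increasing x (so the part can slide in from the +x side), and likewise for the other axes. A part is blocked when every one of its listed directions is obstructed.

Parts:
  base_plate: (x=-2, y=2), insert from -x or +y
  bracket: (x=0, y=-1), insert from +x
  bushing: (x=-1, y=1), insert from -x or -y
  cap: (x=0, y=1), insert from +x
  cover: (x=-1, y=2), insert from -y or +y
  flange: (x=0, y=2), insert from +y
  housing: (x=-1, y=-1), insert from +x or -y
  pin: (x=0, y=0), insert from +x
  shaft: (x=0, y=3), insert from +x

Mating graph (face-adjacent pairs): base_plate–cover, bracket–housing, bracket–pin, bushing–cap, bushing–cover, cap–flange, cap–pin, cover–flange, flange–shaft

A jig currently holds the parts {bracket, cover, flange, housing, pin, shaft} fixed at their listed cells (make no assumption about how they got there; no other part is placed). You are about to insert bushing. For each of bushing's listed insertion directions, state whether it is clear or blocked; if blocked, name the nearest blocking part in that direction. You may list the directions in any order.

-x: ray from bushing(-1, 1) has no placed part ⇒ clear
-y: nearest on ray is housing@(-1, -1) ⇒ blocked

-x: clear; -y: blocked by housing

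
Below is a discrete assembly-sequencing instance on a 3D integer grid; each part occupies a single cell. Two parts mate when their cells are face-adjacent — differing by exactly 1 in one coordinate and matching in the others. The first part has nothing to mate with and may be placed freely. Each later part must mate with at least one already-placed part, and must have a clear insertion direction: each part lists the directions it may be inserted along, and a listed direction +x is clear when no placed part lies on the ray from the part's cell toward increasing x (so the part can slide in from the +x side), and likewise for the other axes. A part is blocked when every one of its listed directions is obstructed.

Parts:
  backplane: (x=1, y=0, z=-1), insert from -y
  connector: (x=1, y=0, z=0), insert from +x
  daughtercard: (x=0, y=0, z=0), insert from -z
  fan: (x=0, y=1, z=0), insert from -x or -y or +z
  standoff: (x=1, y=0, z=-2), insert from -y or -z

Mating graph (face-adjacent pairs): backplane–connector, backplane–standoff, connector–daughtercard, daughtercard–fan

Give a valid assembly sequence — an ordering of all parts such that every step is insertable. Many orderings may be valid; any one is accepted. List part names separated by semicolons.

fan; daughtercard; connector; backplane; standoff

1. fan@(0, 1, 0) [-x clear] — {fan}
2. daughtercard@(0, 0, 0) [-z clear] — {daughtercard, fan}
3. connector@(1, 0, 0) [+x clear] — {connector, daughtercard, fan}
4. backplane@(1, 0, -1) [-y clear] — {backplane, connector, daughtercard, fan}
5. standoff@(1, 0, -2) [-y clear] — {backplane, connector, daughtercard, fan, standoff}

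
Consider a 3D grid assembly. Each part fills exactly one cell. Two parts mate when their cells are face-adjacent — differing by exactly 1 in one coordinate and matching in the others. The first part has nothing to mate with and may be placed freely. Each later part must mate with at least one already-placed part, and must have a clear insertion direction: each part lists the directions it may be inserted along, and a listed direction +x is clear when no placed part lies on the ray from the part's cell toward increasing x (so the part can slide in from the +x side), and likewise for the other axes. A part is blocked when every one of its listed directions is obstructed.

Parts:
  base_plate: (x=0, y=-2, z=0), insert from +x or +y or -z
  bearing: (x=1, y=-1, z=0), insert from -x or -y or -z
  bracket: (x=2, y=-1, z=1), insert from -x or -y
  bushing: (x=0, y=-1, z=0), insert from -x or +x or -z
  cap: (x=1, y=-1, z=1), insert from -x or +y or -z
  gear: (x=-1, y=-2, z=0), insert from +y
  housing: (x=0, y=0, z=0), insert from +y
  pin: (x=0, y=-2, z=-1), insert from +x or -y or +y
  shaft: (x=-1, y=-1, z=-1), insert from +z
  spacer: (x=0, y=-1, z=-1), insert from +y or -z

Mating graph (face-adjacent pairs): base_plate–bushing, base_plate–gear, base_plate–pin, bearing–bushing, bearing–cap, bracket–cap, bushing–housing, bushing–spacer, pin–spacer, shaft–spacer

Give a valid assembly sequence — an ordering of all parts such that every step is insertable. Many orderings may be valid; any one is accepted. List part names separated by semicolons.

gear; base_plate; bushing; bearing; spacer; cap; shaft; housing; pin; bracket

1. gear@(-1, -2, 0) [+y clear] — {gear}
2. base_plate@(0, -2, 0) [+x clear] — {base_plate, gear}
3. bushing@(0, -1, 0) [-x clear] — {base_plate, bushing, gear}
4. bearing@(1, -1, 0) [-y clear] — {base_plate, bearing, bushing, gear}
5. spacer@(0, -1, -1) [+y clear] — {base_plate, bearing, bushing, gear, spacer}
6. cap@(1, -1, 1) [-x clear] — {base_plate, bearing, bushing, cap, gear, spacer}
7. shaft@(-1, -1, -1) [+z clear] — {base_plate, bearing, bushing, cap, gear, shaft, spacer}
8. housing@(0, 0, 0) [+y clear] — {base_plate, bearing, bushing, cap, gear, housing, shaft, spacer}
9. pin@(0, -2, -1) [+x clear] — {base_plate, bearing, bushing, cap, gear, housing, pin, shaft, spacer}
10. bracket@(2, -1, 1) [-y clear] — {base_plate, bearing, bracket, bushing, cap, gear, housing, pin, shaft, spacer}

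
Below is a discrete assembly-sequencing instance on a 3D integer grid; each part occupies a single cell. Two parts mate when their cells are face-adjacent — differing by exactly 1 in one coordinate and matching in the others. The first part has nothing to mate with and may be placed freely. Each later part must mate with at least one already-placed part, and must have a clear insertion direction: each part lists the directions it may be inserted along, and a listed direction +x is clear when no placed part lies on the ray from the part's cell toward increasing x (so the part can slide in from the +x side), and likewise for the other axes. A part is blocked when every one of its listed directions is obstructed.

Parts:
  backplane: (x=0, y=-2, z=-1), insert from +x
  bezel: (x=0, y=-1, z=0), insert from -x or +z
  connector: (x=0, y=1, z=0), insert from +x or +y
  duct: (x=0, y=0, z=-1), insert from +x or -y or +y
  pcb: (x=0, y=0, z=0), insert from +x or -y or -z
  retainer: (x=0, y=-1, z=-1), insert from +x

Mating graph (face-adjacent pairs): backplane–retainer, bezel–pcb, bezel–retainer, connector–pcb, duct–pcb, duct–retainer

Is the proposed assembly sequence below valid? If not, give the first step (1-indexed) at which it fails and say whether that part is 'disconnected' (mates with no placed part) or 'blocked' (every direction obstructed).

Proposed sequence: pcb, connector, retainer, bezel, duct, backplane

1. pcb@(0, 0, 0) [+x clear] — {pcb}
2. connector@(0, 1, 0) [+x clear] — {connector, pcb}
3. retainer@(0, -1, -1) — no placed neighbour ⇒ disconnected

Invalid at step 3 (disconnected)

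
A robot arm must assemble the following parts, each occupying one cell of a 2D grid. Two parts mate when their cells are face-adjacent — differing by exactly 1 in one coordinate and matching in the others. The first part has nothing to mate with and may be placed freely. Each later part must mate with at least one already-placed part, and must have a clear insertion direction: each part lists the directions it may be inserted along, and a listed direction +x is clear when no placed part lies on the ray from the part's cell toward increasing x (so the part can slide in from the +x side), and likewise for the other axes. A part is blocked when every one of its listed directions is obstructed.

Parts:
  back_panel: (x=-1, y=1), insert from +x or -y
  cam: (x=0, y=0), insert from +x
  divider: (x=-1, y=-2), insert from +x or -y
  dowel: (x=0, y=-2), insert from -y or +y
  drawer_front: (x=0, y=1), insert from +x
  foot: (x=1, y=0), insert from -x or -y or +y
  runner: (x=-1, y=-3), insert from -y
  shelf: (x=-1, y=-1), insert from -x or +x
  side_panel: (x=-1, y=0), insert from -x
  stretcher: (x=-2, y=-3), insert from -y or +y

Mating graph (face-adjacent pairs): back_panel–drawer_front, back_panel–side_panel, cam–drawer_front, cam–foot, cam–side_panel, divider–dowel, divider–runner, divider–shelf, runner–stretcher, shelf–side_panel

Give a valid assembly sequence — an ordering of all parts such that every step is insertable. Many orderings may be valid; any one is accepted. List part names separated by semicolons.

1. drawer_front@(0, 1) [+x clear] — {drawer_front}
2. back_panel@(-1, 1) [-y clear] — {back_panel, drawer_front}
3. cam@(0, 0) [+x clear] — {back_panel, cam, drawer_front}
4. foot@(1, 0) [-y clear] — {back_panel, cam, drawer_front, foot}
5. side_panel@(-1, 0) [-x clear] — {back_panel, cam, drawer_front, foot, side_panel}
6. shelf@(-1, -1) [-x clear] — {back_panel, cam, drawer_front, foot, shelf, side_panel}
7. divider@(-1, -2) [+x clear] — {back_panel, cam, divider, drawer_front, foot, shelf, side_panel}
8. runner@(-1, -3) [-y clear] — {back_panel, cam, divider, drawer_front, foot, runner, shelf, side_panel}
9. stretcher@(-2, -3) [-y clear] — {back_panel, cam, divider, drawer_front, foot, runner, shelf, side_panel, stretcher}
10. dowel@(0, -2) [-y clear] — {back_panel, cam, divider, dowel, drawer_front, foot, runner, shelf, side_panel, stretcher}

drawer_front; back_panel; cam; foot; side_panel; shelf; divider; runner; stretcher; dowel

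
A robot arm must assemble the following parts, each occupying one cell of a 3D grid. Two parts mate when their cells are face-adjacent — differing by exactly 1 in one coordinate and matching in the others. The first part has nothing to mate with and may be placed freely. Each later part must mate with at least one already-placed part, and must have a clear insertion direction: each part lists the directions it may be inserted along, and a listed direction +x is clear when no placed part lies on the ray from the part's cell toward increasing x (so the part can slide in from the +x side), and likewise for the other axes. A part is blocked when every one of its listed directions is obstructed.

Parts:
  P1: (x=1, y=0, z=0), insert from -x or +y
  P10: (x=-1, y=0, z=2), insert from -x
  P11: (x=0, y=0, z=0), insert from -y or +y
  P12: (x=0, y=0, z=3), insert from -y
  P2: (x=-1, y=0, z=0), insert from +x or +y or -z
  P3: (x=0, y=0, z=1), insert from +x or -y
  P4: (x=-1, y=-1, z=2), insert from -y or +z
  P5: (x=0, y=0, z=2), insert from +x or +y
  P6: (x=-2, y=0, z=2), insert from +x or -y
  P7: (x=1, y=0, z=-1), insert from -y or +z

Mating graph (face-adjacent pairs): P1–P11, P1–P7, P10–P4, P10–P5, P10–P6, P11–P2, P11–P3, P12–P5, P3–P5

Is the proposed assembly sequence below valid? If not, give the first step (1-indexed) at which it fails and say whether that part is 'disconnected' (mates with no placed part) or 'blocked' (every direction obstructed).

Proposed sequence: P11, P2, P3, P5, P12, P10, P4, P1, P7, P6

Valid

1. P11@(0, 0, 0) [-y clear] — {P11}
2. P2@(-1, 0, 0) [+y clear] — {P11, P2}
3. P3@(0, 0, 1) [+x clear] — {P11, P2, P3}
4. P5@(0, 0, 2) [+x clear] — {P11, P2, P3, P5}
5. P12@(0, 0, 3) [-y clear] — {P11, P12, P2, P3, P5}
6. P10@(-1, 0, 2) [-x clear] — {P10, P11, P12, P2, P3, P5}
7. P4@(-1, -1, 2) [-y clear] — {P10, P11, P12, P2, P3, P4, P5}
8. P1@(1, 0, 0) [+y clear] — {P1, P10, P11, P12, P2, P3, P4, P5}
9. P7@(1, 0, -1) [-y clear] — {P1, P10, P11, P12, P2, P3, P4, P5, P7}
10. P6@(-2, 0, 2) [-y clear] — {P1, P10, P11, P12, P2, P3, P4, P5, P6, P7}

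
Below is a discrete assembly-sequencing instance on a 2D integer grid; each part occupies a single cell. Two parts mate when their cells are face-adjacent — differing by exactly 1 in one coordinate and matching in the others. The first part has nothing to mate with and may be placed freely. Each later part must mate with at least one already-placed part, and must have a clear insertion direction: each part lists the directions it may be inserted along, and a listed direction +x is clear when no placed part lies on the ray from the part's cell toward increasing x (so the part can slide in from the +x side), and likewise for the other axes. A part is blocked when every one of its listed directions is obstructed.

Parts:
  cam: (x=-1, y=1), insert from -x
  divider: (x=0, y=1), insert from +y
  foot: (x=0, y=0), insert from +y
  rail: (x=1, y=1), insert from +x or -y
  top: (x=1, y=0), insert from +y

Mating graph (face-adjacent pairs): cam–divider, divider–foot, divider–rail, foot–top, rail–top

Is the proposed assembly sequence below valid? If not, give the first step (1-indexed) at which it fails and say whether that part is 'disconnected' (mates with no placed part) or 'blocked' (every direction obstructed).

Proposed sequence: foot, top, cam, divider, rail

Invalid at step 3 (disconnected)

1. foot@(0, 0) [+y clear] — {foot}
2. top@(1, 0) [+y clear] — {foot, top}
3. cam@(-1, 1) — no placed neighbour ⇒ disconnected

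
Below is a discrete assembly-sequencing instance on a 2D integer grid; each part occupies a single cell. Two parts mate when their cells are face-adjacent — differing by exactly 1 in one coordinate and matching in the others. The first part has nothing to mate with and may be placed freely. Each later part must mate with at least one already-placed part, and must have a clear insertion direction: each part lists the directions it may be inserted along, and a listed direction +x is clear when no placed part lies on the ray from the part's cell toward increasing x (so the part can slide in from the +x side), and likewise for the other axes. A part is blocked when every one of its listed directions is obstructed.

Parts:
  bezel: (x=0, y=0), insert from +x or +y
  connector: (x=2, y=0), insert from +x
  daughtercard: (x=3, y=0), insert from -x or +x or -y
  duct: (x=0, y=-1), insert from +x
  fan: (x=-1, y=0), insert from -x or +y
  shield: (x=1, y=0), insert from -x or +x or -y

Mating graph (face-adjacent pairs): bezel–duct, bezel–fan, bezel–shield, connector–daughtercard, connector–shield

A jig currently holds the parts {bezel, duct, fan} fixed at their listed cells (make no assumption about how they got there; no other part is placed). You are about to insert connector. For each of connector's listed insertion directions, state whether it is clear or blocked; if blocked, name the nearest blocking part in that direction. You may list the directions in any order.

+x: ray from connector(2, 0) has no placed part ⇒ clear

+x: clear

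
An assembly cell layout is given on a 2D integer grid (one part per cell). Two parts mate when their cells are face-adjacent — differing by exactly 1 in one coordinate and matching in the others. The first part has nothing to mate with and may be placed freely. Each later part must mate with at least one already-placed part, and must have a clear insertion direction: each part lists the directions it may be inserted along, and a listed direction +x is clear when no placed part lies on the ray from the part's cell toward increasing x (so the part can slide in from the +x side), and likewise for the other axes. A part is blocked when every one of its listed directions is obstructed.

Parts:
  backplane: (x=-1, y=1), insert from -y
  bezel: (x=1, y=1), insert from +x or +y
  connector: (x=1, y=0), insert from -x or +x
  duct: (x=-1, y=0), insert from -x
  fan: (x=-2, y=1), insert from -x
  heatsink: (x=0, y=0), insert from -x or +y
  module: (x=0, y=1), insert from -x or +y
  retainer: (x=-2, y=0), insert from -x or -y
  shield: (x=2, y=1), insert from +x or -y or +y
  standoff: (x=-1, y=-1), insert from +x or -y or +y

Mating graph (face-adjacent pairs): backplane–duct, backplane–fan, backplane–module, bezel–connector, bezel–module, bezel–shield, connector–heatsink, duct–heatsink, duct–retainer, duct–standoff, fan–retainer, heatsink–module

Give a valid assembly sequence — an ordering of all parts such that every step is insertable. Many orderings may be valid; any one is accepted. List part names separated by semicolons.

1. shield@(2, 1) [+x clear] — {shield}
2. bezel@(1, 1) [+y clear] — {bezel, shield}
3. module@(0, 1) [-x clear] — {bezel, module, shield}
4. backplane@(-1, 1) [-y clear] — {backplane, bezel, module, shield}
5. heatsink@(0, 0) [-x clear] — {backplane, bezel, heatsink, module, shield}
6. duct@(-1, 0) [-x clear] — {backplane, bezel, duct, heatsink, module, shield}
7. standoff@(-1, -1) [+x clear] — {backplane, bezel, duct, heatsink, module, shield, standoff}
8. retainer@(-2, 0) [-x clear] — {backplane, bezel, duct, heatsink, module, retainer, shield, standoff}
9. connector@(1, 0) [+x clear] — {backplane, bezel, connector, duct, heatsink, module, retainer, shield, standoff}
10. fan@(-2, 1) [-x clear] — {backplane, bezel, connector, duct, fan, heatsink, module, retainer, shield, standoff}

shield; bezel; module; backplane; heatsink; duct; standoff; retainer; connector; fan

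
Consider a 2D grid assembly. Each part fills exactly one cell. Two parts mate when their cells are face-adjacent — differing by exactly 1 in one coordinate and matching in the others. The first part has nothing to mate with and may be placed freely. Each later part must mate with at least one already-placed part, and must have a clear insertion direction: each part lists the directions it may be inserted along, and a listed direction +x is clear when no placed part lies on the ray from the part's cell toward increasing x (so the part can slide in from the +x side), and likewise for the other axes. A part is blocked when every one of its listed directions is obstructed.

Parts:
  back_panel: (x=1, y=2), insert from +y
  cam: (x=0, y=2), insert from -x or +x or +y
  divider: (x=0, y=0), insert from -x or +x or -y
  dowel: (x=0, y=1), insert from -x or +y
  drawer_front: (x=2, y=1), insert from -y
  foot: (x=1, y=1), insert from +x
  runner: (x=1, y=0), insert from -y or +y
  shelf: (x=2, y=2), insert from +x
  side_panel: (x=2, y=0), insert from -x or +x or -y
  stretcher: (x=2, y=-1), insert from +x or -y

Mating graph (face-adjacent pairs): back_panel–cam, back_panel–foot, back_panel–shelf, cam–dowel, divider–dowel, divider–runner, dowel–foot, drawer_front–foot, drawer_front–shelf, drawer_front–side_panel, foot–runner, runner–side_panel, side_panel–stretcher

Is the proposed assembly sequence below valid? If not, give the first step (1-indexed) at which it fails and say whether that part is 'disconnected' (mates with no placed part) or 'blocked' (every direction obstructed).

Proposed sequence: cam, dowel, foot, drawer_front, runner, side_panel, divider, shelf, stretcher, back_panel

1. cam@(0, 2) [-x clear] — {cam}
2. dowel@(0, 1) [-x clear] — {cam, dowel}
3. foot@(1, 1) [+x clear] — {cam, dowel, foot}
4. drawer_front@(2, 1) [-y clear] — {cam, dowel, drawer_front, foot}
5. runner@(1, 0) [-y clear] — {cam, dowel, drawer_front, foot, runner}
6. side_panel@(2, 0) [+x clear] — {cam, dowel, drawer_front, foot, runner, side_panel}
7. divider@(0, 0) [-x clear] — {cam, divider, dowel, drawer_front, foot, runner, side_panel}
8. shelf@(2, 2) [+x clear] — {cam, divider, dowel, drawer_front, foot, runner, shelf, side_panel}
9. stretcher@(2, -1) [+x clear] — {cam, divider, dowel, drawer_front, foot, runner, shelf, side_panel, stretcher}
10. back_panel@(1, 2) [+y clear] — {back_panel, cam, divider, dowel, drawer_front, foot, runner, shelf, side_panel, stretcher}

Valid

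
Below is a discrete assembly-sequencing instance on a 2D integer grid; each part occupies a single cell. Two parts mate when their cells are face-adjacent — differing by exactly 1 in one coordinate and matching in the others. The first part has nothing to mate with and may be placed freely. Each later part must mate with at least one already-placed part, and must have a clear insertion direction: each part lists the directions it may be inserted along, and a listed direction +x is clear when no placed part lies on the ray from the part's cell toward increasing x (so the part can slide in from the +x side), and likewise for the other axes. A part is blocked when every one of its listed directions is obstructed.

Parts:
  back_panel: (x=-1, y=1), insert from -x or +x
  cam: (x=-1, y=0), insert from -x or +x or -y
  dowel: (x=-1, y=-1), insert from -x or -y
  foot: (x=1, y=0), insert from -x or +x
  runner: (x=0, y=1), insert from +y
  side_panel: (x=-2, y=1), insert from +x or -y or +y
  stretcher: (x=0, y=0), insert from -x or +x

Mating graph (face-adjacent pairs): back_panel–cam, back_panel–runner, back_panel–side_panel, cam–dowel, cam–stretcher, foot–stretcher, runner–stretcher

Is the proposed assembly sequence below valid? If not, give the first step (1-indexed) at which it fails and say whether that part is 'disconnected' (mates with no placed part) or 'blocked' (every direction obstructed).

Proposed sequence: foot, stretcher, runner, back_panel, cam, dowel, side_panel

Valid

1. foot@(1, 0) [-x clear] — {foot}
2. stretcher@(0, 0) [-x clear] — {foot, stretcher}
3. runner@(0, 1) [+y clear] — {foot, runner, stretcher}
4. back_panel@(-1, 1) [-x clear] — {back_panel, foot, runner, stretcher}
5. cam@(-1, 0) [-x clear] — {back_panel, cam, foot, runner, stretcher}
6. dowel@(-1, -1) [-x clear] — {back_panel, cam, dowel, foot, runner, stretcher}
7. side_panel@(-2, 1) [-y clear] — {back_panel, cam, dowel, foot, runner, side_panel, stretcher}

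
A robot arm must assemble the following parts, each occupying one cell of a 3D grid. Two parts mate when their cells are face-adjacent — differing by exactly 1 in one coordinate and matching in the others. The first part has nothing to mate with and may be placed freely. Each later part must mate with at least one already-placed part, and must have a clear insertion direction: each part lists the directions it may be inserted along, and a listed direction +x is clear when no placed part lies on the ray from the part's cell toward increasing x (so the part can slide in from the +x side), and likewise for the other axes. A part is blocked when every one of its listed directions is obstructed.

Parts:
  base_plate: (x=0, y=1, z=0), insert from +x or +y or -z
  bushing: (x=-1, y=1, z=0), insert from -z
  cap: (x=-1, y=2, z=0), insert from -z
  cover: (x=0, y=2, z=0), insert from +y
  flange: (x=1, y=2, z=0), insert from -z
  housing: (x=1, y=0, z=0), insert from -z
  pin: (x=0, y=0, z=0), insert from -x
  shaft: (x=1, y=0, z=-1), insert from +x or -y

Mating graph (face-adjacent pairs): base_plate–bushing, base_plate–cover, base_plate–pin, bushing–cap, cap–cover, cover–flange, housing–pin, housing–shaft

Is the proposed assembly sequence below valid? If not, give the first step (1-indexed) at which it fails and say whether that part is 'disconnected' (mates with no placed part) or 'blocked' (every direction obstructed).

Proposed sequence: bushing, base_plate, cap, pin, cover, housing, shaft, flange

1. bushing@(-1, 1, 0) [-z clear] — {bushing}
2. base_plate@(0, 1, 0) [+x clear] — {base_plate, bushing}
3. cap@(-1, 2, 0) [-z clear] — {base_plate, bushing, cap}
4. pin@(0, 0, 0) [-x clear] — {base_plate, bushing, cap, pin}
5. cover@(0, 2, 0) [+y clear] — {base_plate, bushing, cap, cover, pin}
6. housing@(1, 0, 0) [-z clear] — {base_plate, bushing, cap, cover, housing, pin}
7. shaft@(1, 0, -1) [+x clear] — {base_plate, bushing, cap, cover, housing, pin, shaft}
8. flange@(1, 2, 0) [-z clear] — {base_plate, bushing, cap, cover, flange, housing, pin, shaft}

Valid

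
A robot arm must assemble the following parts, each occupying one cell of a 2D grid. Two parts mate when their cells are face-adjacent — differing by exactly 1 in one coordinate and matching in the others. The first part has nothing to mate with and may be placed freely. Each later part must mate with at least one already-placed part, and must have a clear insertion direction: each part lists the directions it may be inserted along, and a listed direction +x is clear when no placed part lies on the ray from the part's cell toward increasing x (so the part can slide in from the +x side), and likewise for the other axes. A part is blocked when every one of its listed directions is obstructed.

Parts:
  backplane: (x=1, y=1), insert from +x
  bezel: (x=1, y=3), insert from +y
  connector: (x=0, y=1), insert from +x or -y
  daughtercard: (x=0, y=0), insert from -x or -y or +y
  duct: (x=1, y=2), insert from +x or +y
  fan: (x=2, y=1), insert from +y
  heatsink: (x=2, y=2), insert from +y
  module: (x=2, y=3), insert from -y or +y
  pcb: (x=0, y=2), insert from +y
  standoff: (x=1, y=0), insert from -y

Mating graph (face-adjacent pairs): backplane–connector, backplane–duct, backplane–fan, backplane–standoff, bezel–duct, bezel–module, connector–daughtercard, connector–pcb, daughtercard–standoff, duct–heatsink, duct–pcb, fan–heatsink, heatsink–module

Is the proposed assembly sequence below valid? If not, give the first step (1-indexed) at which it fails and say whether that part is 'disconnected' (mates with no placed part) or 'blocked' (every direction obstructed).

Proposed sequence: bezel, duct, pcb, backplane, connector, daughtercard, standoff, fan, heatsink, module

Valid

1. bezel@(1, 3) [+y clear] — {bezel}
2. duct@(1, 2) [+x clear] — {bezel, duct}
3. pcb@(0, 2) [+y clear] — {bezel, duct, pcb}
4. backplane@(1, 1) [+x clear] — {backplane, bezel, duct, pcb}
5. connector@(0, 1) [-y clear] — {backplane, bezel, connector, duct, pcb}
6. daughtercard@(0, 0) [-x clear] — {backplane, bezel, connector, daughtercard, duct, pcb}
7. standoff@(1, 0) [-y clear] — {backplane, bezel, connector, daughtercard, duct, pcb, standoff}
8. fan@(2, 1) [+y clear] — {backplane, bezel, connector, daughtercard, duct, fan, pcb, standoff}
9. heatsink@(2, 2) [+y clear] — {backplane, bezel, connector, daughtercard, duct, fan, heatsink, pcb, standoff}
10. module@(2, 3) [+y clear] — {backplane, bezel, connector, daughtercard, duct, fan, heatsink, module, pcb, standoff}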